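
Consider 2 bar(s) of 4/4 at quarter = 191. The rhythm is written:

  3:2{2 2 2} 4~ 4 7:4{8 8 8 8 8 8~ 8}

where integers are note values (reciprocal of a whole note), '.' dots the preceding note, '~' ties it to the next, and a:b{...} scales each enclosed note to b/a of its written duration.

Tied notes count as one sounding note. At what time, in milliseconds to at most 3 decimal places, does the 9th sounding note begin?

note 9 onset = 50/7b = 2243.829ms

1. 0.0ms @ 0 + 418.848ms (4/3)
2. 418.848ms @ 4/3 + 418.848ms (4/3)
3. 837.696ms @ 8/3 + 418.848ms (4/3)
4. 1256.545ms @ 4 + 628.272ms (2)
5. 1884.817ms @ 6 + 89.753ms (2/7)
6. 1974.57ms @ 44/7 + 89.753ms (2/7)
7. 2064.323ms @ 46/7 + 89.753ms (2/7)
8. 2154.076ms @ 48/7 + 89.753ms (2/7)
9. 2243.829ms @ 50/7 + 89.753ms (2/7)
10. 2333.583ms @ 52/7 + 179.506ms (4/7)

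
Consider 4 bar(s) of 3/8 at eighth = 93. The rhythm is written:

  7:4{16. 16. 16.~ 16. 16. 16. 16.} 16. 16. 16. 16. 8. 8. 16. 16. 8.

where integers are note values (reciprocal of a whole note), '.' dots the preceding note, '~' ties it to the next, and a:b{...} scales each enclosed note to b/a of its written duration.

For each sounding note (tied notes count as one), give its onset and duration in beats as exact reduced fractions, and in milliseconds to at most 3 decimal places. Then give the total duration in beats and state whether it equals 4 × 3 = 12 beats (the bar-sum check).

1) 0.0ms=0b +276.498ms=3/7b
2) 276.498ms=3/7b +276.498ms=3/7b
3) 552.995ms=6/7b +552.995ms=6/7b
4) 1105.991ms=12/7b +276.498ms=3/7b
5) 1382.488ms=15/7b +276.498ms=3/7b
6) 1658.986ms=18/7b +276.498ms=3/7b
7) 1935.484ms=3b +483.871ms=3/4b
8) 2419.355ms=15/4b +483.871ms=3/4b
9) 2903.226ms=9/2b +483.871ms=3/4b
10) 3387.097ms=21/4b +483.871ms=3/4b
11) 3870.968ms=6b +967.742ms=3/2b
12) 4838.71ms=15/2b +967.742ms=3/2b
13) 5806.452ms=9b +483.871ms=3/4b
14) 6290.323ms=39/4b +483.871ms=3/4b
15) 6774.194ms=21/2b +967.742ms=3/2b
Σ=12b of 12 (93bpm 3/8) — PASS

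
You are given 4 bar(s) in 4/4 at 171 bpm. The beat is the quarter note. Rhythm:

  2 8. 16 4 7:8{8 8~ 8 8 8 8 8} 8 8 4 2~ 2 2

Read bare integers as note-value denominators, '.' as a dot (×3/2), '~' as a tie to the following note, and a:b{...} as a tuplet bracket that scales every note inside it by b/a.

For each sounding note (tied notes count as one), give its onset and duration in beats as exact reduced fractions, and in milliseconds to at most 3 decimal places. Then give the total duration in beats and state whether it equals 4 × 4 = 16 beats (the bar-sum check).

1) 0.0ms=0b +701.754ms=2b
2) 701.754ms=2b +263.158ms=3/4b
3) 964.912ms=11/4b +87.719ms=1/4b
4) 1052.632ms=3b +350.877ms=1b
5) 1403.509ms=4b +200.501ms=4/7b
6) 1604.01ms=32/7b +401.003ms=8/7b
7) 2005.013ms=40/7b +200.501ms=4/7b
8) 2205.514ms=44/7b +200.501ms=4/7b
9) 2406.015ms=48/7b +200.501ms=4/7b
10) 2606.516ms=52/7b +200.501ms=4/7b
11) 2807.018ms=8b +175.439ms=1/2b
12) 2982.456ms=17/2b +175.439ms=1/2b
13) 3157.895ms=9b +350.877ms=1b
14) 3508.772ms=10b +1403.509ms=4b
15) 4912.281ms=14b +701.754ms=2b
Σ=16b of 16 (171bpm 4/4) — PASS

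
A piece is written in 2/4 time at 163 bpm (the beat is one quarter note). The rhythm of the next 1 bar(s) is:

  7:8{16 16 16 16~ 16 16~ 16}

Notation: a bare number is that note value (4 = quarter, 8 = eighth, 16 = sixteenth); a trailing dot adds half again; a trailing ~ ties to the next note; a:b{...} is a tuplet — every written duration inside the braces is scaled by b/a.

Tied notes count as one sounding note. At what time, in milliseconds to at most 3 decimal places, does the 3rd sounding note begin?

1. 0.0ms @ 0 + 105.171ms (2/7)
2. 105.171ms @ 2/7 + 105.171ms (2/7)
3. 210.342ms @ 4/7 + 105.171ms (2/7)
4. 315.513ms @ 6/7 + 210.342ms (4/7)
5. 525.855ms @ 10/7 + 210.342ms (4/7)

note 3 onset = 4/7b = 210.342ms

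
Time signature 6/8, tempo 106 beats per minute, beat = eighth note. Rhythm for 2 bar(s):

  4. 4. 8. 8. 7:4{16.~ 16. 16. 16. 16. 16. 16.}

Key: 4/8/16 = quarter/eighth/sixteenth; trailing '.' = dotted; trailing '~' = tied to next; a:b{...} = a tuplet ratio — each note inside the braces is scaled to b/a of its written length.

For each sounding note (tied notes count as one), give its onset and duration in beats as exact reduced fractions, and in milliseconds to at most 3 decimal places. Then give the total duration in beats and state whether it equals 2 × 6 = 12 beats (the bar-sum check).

1) 0.0ms=0b +1698.113ms=3b
2) 1698.113ms=3b +1698.113ms=3b
3) 3396.226ms=6b +849.057ms=3/2b
4) 4245.283ms=15/2b +849.057ms=3/2b
5) 5094.34ms=9b +485.175ms=6/7b
6) 5579.515ms=69/7b +242.588ms=3/7b
7) 5822.102ms=72/7b +242.588ms=3/7b
8) 6064.69ms=75/7b +242.588ms=3/7b
9) 6307.278ms=78/7b +242.588ms=3/7b
10) 6549.865ms=81/7b +242.588ms=3/7b
Σ=12b of 12 (106bpm 6/8) — PASS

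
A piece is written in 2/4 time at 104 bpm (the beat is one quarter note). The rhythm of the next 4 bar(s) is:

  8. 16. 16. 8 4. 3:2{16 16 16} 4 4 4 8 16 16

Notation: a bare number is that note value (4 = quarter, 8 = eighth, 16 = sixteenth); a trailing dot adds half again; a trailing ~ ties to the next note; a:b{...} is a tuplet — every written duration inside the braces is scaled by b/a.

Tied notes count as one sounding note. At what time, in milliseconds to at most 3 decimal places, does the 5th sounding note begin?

1. 0.0ms @ 0 + 432.692ms (3/4)
2. 432.692ms @ 3/4 + 216.346ms (3/8)
3. 649.038ms @ 9/8 + 216.346ms (3/8)
4. 865.385ms @ 3/2 + 288.462ms (1/2)
5. 1153.846ms @ 2 + 865.385ms (3/2)
6. 2019.231ms @ 7/2 + 96.154ms (1/6)
7. 2115.385ms @ 11/3 + 96.154ms (1/6)
8. 2211.538ms @ 23/6 + 96.154ms (1/6)
9. 2307.692ms @ 4 + 576.923ms (1)
10. 2884.615ms @ 5 + 576.923ms (1)
11. 3461.538ms @ 6 + 576.923ms (1)
12. 4038.462ms @ 7 + 288.462ms (1/2)
13. 4326.923ms @ 15/2 + 144.231ms (1/4)
14. 4471.154ms @ 31/4 + 144.231ms (1/4)

note 5 onset = 2b = 1153.846ms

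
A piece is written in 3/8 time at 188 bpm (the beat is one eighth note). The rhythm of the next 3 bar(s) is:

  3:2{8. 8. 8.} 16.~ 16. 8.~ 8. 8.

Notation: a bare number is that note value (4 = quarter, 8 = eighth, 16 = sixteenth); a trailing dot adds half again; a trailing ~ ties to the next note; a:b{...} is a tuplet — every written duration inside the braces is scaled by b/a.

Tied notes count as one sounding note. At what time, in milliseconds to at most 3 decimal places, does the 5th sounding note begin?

note 5 onset = 9/2b = 1436.17ms

1. 0.0ms @ 0 + 319.149ms (1)
2. 319.149ms @ 1 + 319.149ms (1)
3. 638.298ms @ 2 + 319.149ms (1)
4. 957.447ms @ 3 + 478.723ms (3/2)
5. 1436.17ms @ 9/2 + 957.447ms (3)
6. 2393.617ms @ 15/2 + 478.723ms (3/2)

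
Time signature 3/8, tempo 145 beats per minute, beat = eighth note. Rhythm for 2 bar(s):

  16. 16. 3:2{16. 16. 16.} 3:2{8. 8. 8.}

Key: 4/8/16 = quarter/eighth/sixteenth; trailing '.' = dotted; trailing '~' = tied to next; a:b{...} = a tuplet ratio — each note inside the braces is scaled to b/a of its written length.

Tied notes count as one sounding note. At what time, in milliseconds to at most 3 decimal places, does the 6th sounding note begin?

note 6 onset = 3b = 1241.379ms

1. 0.0ms @ 0 + 310.345ms (3/4)
2. 310.345ms @ 3/4 + 310.345ms (3/4)
3. 620.69ms @ 3/2 + 206.897ms (1/2)
4. 827.586ms @ 2 + 206.897ms (1/2)
5. 1034.483ms @ 5/2 + 206.897ms (1/2)
6. 1241.379ms @ 3 + 413.793ms (1)
7. 1655.172ms @ 4 + 413.793ms (1)
8. 2068.966ms @ 5 + 413.793ms (1)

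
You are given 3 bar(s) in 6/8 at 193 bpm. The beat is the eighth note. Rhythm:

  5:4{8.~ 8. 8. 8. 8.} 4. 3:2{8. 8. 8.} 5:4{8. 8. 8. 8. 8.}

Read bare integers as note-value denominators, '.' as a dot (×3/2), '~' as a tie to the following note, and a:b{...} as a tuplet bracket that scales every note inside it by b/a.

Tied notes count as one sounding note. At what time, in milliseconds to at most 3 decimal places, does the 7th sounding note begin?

note 7 onset = 10b = 3108.808ms

1. 0.0ms @ 0 + 746.114ms (12/5)
2. 746.114ms @ 12/5 + 373.057ms (6/5)
3. 1119.171ms @ 18/5 + 373.057ms (6/5)
4. 1492.228ms @ 24/5 + 373.057ms (6/5)
5. 1865.285ms @ 6 + 932.642ms (3)
6. 2797.927ms @ 9 + 310.881ms (1)
7. 3108.808ms @ 10 + 310.881ms (1)
8. 3419.689ms @ 11 + 310.881ms (1)
9. 3730.57ms @ 12 + 373.057ms (6/5)
10. 4103.627ms @ 66/5 + 373.057ms (6/5)
11. 4476.684ms @ 72/5 + 373.057ms (6/5)
12. 4849.741ms @ 78/5 + 373.057ms (6/5)
13. 5222.798ms @ 84/5 + 373.057ms (6/5)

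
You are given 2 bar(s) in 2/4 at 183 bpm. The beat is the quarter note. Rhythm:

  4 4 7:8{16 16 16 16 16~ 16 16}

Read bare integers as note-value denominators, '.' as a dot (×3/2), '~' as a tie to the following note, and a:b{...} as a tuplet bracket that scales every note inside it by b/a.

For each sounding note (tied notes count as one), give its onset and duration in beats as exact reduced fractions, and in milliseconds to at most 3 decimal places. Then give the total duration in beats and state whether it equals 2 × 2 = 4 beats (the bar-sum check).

1) 0.0ms=0b +327.869ms=1b
2) 327.869ms=1b +327.869ms=1b
3) 655.738ms=2b +93.677ms=2/7b
4) 749.415ms=16/7b +93.677ms=2/7b
5) 843.091ms=18/7b +93.677ms=2/7b
6) 936.768ms=20/7b +93.677ms=2/7b
7) 1030.445ms=22/7b +187.354ms=4/7b
8) 1217.799ms=26/7b +93.677ms=2/7b
Σ=4b of 4 (183bpm 2/4) — PASS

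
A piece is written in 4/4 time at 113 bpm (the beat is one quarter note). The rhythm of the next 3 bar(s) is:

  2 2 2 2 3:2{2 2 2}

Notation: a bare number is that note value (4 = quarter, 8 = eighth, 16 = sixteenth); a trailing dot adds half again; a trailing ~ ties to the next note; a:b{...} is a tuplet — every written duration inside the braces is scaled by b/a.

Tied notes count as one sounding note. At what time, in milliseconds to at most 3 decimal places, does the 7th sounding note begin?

note 7 onset = 32/3b = 5663.717ms

1. 0.0ms @ 0 + 1061.947ms (2)
2. 1061.947ms @ 2 + 1061.947ms (2)
3. 2123.894ms @ 4 + 1061.947ms (2)
4. 3185.841ms @ 6 + 1061.947ms (2)
5. 4247.788ms @ 8 + 707.965ms (4/3)
6. 4955.752ms @ 28/3 + 707.965ms (4/3)
7. 5663.717ms @ 32/3 + 707.965ms (4/3)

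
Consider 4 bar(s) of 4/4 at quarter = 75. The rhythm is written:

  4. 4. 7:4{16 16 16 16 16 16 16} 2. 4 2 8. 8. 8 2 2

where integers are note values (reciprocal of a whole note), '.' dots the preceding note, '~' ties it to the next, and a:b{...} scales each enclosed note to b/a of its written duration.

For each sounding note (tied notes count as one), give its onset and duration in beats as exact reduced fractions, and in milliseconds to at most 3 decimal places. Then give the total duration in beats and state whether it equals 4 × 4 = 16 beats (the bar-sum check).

1) 0.0ms=0b +1200.0ms=3/2b
2) 1200.0ms=3/2b +1200.0ms=3/2b
3) 2400.0ms=3b +114.286ms=1/7b
4) 2514.286ms=22/7b +114.286ms=1/7b
5) 2628.571ms=23/7b +114.286ms=1/7b
6) 2742.857ms=24/7b +114.286ms=1/7b
7) 2857.143ms=25/7b +114.286ms=1/7b
8) 2971.429ms=26/7b +114.286ms=1/7b
9) 3085.714ms=27/7b +114.286ms=1/7b
10) 3200.0ms=4b +2400.0ms=3b
11) 5600.0ms=7b +800.0ms=1b
12) 6400.0ms=8b +1600.0ms=2b
13) 8000.0ms=10b +600.0ms=3/4b
14) 8600.0ms=43/4b +600.0ms=3/4b
15) 9200.0ms=23/2b +400.0ms=1/2b
16) 9600.0ms=12b +1600.0ms=2b
17) 11200.0ms=14b +1600.0ms=2b
Σ=16b of 16 (75bpm 4/4) — PASS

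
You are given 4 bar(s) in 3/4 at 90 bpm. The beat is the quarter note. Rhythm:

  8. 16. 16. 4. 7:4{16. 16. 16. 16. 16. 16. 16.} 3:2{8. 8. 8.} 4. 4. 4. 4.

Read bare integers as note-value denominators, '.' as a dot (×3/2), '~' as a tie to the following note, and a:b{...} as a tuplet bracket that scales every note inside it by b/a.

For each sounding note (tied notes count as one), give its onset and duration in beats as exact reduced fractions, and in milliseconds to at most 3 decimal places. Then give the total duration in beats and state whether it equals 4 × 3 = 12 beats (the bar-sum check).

1) 0.0ms=0b +500.0ms=3/4b
2) 500.0ms=3/4b +250.0ms=3/8b
3) 750.0ms=9/8b +250.0ms=3/8b
4) 1000.0ms=3/2b +1000.0ms=3/2b
5) 2000.0ms=3b +142.857ms=3/14b
6) 2142.857ms=45/14b +142.857ms=3/14b
7) 2285.714ms=24/7b +142.857ms=3/14b
8) 2428.571ms=51/14b +142.857ms=3/14b
9) 2571.429ms=27/7b +142.857ms=3/14b
10) 2714.286ms=57/14b +142.857ms=3/14b
11) 2857.143ms=30/7b +142.857ms=3/14b
12) 3000.0ms=9/2b +333.333ms=1/2b
13) 3333.333ms=5b +333.333ms=1/2b
14) 3666.667ms=11/2b +333.333ms=1/2b
15) 4000.0ms=6b +1000.0ms=3/2b
16) 5000.0ms=15/2b +1000.0ms=3/2b
17) 6000.0ms=9b +1000.0ms=3/2b
18) 7000.0ms=21/2b +1000.0ms=3/2b
Σ=12b of 12 (90bpm 3/4) — PASS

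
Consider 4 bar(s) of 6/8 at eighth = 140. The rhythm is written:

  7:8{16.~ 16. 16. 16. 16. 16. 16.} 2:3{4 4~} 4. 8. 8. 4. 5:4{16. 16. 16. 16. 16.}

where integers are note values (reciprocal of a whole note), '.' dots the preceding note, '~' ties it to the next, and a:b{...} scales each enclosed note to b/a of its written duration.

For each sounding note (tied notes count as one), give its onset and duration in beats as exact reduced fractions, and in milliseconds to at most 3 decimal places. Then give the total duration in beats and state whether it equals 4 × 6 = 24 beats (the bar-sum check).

1) 0.0ms=0b +734.694ms=12/7b
2) 734.694ms=12/7b +367.347ms=6/7b
3) 1102.041ms=18/7b +367.347ms=6/7b
4) 1469.388ms=24/7b +367.347ms=6/7b
5) 1836.735ms=30/7b +367.347ms=6/7b
6) 2204.082ms=36/7b +367.347ms=6/7b
7) 2571.429ms=6b +1285.714ms=3b
8) 3857.143ms=9b +2571.429ms=6b
9) 6428.571ms=15b +642.857ms=3/2b
10) 7071.429ms=33/2b +642.857ms=3/2b
11) 7714.286ms=18b +1285.714ms=3b
12) 9000.0ms=21b +257.143ms=3/5b
13) 9257.143ms=108/5b +257.143ms=3/5b
14) 9514.286ms=111/5b +257.143ms=3/5b
15) 9771.429ms=114/5b +257.143ms=3/5b
16) 10028.571ms=117/5b +257.143ms=3/5b
Σ=24b of 24 (140bpm 6/8) — PASS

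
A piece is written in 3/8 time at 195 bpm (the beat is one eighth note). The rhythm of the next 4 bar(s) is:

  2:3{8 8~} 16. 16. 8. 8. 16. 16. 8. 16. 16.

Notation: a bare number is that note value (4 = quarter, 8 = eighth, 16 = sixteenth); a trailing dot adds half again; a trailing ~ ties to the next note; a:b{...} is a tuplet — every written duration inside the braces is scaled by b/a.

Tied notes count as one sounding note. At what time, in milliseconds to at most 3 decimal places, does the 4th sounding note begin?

1. 0.0ms @ 0 + 461.538ms (3/2)
2. 461.538ms @ 3/2 + 692.308ms (9/4)
3. 1153.846ms @ 15/4 + 230.769ms (3/4)
4. 1384.615ms @ 9/2 + 461.538ms (3/2)
5. 1846.154ms @ 6 + 461.538ms (3/2)
6. 2307.692ms @ 15/2 + 230.769ms (3/4)
7. 2538.462ms @ 33/4 + 230.769ms (3/4)
8. 2769.231ms @ 9 + 461.538ms (3/2)
9. 3230.769ms @ 21/2 + 230.769ms (3/4)
10. 3461.538ms @ 45/4 + 230.769ms (3/4)

note 4 onset = 9/2b = 1384.615ms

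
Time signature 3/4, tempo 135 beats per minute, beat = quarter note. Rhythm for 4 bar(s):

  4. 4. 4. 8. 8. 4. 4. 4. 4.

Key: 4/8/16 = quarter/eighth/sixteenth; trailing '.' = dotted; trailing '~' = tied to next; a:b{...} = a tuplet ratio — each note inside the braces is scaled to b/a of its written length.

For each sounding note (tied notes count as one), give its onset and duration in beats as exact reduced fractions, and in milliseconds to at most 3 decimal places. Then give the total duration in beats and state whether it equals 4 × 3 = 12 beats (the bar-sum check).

1) 0.0ms=0b +666.667ms=3/2b
2) 666.667ms=3/2b +666.667ms=3/2b
3) 1333.333ms=3b +666.667ms=3/2b
4) 2000.0ms=9/2b +333.333ms=3/4b
5) 2333.333ms=21/4b +333.333ms=3/4b
6) 2666.667ms=6b +666.667ms=3/2b
7) 3333.333ms=15/2b +666.667ms=3/2b
8) 4000.0ms=9b +666.667ms=3/2b
9) 4666.667ms=21/2b +666.667ms=3/2b
Σ=12b of 12 (135bpm 3/4) — PASS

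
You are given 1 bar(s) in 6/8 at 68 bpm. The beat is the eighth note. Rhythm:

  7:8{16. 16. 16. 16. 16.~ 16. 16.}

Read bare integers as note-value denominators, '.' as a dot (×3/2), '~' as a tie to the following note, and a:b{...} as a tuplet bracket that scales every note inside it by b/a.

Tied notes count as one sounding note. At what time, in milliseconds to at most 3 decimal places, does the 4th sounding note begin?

1. 0.0ms @ 0 + 756.303ms (6/7)
2. 756.303ms @ 6/7 + 756.303ms (6/7)
3. 1512.605ms @ 12/7 + 756.303ms (6/7)
4. 2268.908ms @ 18/7 + 756.303ms (6/7)
5. 3025.21ms @ 24/7 + 1512.605ms (12/7)
6. 4537.815ms @ 36/7 + 756.303ms (6/7)

note 4 onset = 18/7b = 2268.908ms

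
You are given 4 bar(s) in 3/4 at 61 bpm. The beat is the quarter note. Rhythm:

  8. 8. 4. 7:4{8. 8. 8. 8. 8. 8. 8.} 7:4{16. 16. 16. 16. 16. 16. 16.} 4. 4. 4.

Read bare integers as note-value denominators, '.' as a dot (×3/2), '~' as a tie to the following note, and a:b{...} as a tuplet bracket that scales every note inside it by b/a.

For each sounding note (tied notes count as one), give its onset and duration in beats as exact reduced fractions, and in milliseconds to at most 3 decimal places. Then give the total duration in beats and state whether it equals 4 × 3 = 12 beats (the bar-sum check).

1) 0.0ms=0b +737.705ms=3/4b
2) 737.705ms=3/4b +737.705ms=3/4b
3) 1475.41ms=3/2b +1475.41ms=3/2b
4) 2950.82ms=3b +421.546ms=3/7b
5) 3372.365ms=24/7b +421.546ms=3/7b
6) 3793.911ms=27/7b +421.546ms=3/7b
7) 4215.457ms=30/7b +421.546ms=3/7b
8) 4637.002ms=33/7b +421.546ms=3/7b
9) 5058.548ms=36/7b +421.546ms=3/7b
10) 5480.094ms=39/7b +421.546ms=3/7b
11) 5901.639ms=6b +210.773ms=3/14b
12) 6112.412ms=87/14b +210.773ms=3/14b
13) 6323.185ms=45/7b +210.773ms=3/14b
14) 6533.958ms=93/14b +210.773ms=3/14b
15) 6744.731ms=48/7b +210.773ms=3/14b
16) 6955.504ms=99/14b +210.773ms=3/14b
17) 7166.276ms=51/7b +210.773ms=3/14b
18) 7377.049ms=15/2b +1475.41ms=3/2b
19) 8852.459ms=9b +1475.41ms=3/2b
20) 10327.869ms=21/2b +1475.41ms=3/2b
Σ=12b of 12 (61bpm 3/4) — PASS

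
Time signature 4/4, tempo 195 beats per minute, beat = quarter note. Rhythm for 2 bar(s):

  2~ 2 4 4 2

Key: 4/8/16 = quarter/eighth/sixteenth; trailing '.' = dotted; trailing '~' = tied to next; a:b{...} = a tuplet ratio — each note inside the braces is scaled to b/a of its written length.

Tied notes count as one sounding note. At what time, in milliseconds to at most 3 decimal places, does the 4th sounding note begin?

1. 0.0ms @ 0 + 1230.769ms (4)
2. 1230.769ms @ 4 + 307.692ms (1)
3. 1538.462ms @ 5 + 307.692ms (1)
4. 1846.154ms @ 6 + 615.385ms (2)

note 4 onset = 6b = 1846.154ms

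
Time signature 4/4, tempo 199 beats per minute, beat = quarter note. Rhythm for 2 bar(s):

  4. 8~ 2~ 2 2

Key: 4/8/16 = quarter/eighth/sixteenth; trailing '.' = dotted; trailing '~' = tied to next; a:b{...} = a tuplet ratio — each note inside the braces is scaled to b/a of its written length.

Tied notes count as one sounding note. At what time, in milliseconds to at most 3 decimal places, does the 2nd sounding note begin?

1. 0.0ms @ 0 + 452.261ms (3/2)
2. 452.261ms @ 3/2 + 1356.784ms (9/2)
3. 1809.045ms @ 6 + 603.015ms (2)

note 2 onset = 3/2b = 452.261ms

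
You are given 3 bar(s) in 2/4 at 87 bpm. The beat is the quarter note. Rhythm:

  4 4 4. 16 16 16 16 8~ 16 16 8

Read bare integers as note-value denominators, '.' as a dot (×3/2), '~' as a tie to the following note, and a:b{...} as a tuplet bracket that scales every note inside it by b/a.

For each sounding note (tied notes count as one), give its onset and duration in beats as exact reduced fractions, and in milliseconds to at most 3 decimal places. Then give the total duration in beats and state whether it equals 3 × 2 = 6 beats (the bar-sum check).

1) 0.0ms=0b +689.655ms=1b
2) 689.655ms=1b +689.655ms=1b
3) 1379.31ms=2b +1034.483ms=3/2b
4) 2413.793ms=7/2b +172.414ms=1/4b
5) 2586.207ms=15/4b +172.414ms=1/4b
6) 2758.621ms=4b +172.414ms=1/4b
7) 2931.034ms=17/4b +172.414ms=1/4b
8) 3103.448ms=9/2b +517.241ms=3/4b
9) 3620.69ms=21/4b +172.414ms=1/4b
10) 3793.103ms=11/2b +344.828ms=1/2b
Σ=6b of 6 (87bpm 2/4) — PASS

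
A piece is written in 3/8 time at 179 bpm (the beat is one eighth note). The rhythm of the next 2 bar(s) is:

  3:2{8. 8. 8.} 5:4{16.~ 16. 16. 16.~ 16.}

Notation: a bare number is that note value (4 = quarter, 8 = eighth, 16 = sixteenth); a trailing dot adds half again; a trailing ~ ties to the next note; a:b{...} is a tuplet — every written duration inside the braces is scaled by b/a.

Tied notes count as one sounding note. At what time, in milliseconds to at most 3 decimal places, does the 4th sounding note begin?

note 4 onset = 3b = 1005.587ms

1. 0.0ms @ 0 + 335.196ms (1)
2. 335.196ms @ 1 + 335.196ms (1)
3. 670.391ms @ 2 + 335.196ms (1)
4. 1005.587ms @ 3 + 402.235ms (6/5)
5. 1407.821ms @ 21/5 + 201.117ms (3/5)
6. 1608.939ms @ 24/5 + 402.235ms (6/5)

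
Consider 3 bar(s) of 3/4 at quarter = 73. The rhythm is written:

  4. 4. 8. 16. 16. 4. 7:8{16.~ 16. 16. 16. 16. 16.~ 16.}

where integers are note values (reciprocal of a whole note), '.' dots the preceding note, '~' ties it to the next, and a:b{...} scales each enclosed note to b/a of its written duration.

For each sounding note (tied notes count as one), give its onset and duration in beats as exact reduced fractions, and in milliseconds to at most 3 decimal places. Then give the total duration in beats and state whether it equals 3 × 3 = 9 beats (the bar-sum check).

1) 0.0ms=0b +1232.877ms=3/2b
2) 1232.877ms=3/2b +1232.877ms=3/2b
3) 2465.753ms=3b +616.438ms=3/4b
4) 3082.192ms=15/4b +308.219ms=3/8b
5) 3390.411ms=33/8b +308.219ms=3/8b
6) 3698.63ms=9/2b +1232.877ms=3/2b
7) 4931.507ms=6b +704.501ms=6/7b
8) 5636.008ms=48/7b +352.25ms=3/7b
9) 5988.258ms=51/7b +352.25ms=3/7b
10) 6340.509ms=54/7b +352.25ms=3/7b
11) 6692.759ms=57/7b +704.501ms=6/7b
Σ=9b of 9 (73bpm 3/4) — PASS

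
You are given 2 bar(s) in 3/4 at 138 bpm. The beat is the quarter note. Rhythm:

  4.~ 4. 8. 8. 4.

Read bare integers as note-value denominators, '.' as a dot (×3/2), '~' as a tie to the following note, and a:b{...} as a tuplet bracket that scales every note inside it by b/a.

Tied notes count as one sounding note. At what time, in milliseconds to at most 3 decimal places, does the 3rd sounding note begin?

note 3 onset = 15/4b = 1630.435ms

1. 0.0ms @ 0 + 1304.348ms (3)
2. 1304.348ms @ 3 + 326.087ms (3/4)
3. 1630.435ms @ 15/4 + 326.087ms (3/4)
4. 1956.522ms @ 9/2 + 652.174ms (3/2)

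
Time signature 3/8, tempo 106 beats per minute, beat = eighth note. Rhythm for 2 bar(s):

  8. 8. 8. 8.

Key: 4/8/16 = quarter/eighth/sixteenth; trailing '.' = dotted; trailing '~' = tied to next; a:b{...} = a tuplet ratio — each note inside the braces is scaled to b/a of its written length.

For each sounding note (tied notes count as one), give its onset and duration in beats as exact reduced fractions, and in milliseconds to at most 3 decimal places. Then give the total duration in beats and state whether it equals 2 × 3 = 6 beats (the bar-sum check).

1) 0.0ms=0b +849.057ms=3/2b
2) 849.057ms=3/2b +849.057ms=3/2b
3) 1698.113ms=3b +849.057ms=3/2b
4) 2547.17ms=9/2b +849.057ms=3/2b
Σ=6b of 6 (106bpm 3/8) — PASS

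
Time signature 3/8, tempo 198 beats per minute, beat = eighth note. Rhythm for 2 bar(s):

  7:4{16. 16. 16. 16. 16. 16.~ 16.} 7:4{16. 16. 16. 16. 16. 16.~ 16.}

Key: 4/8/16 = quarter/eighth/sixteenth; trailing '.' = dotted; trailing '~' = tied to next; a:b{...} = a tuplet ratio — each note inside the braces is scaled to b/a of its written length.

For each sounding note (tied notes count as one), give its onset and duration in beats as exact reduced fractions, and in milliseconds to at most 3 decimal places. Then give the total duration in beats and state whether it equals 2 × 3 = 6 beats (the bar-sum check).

1) 0.0ms=0b +129.87ms=3/7b
2) 129.87ms=3/7b +129.87ms=3/7b
3) 259.74ms=6/7b +129.87ms=3/7b
4) 389.61ms=9/7b +129.87ms=3/7b
5) 519.481ms=12/7b +129.87ms=3/7b
6) 649.351ms=15/7b +259.74ms=6/7b
7) 909.091ms=3b +129.87ms=3/7b
8) 1038.961ms=24/7b +129.87ms=3/7b
9) 1168.831ms=27/7b +129.87ms=3/7b
10) 1298.701ms=30/7b +129.87ms=3/7b
11) 1428.571ms=33/7b +129.87ms=3/7b
12) 1558.442ms=36/7b +259.74ms=6/7b
Σ=6b of 6 (198bpm 3/8) — PASS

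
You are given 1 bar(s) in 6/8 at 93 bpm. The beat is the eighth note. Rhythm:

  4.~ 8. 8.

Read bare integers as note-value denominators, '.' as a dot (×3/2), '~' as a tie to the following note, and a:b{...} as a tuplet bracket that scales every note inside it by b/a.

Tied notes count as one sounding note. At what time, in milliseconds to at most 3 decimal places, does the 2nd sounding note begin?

note 2 onset = 9/2b = 2903.226ms

1. 0.0ms @ 0 + 2903.226ms (9/2)
2. 2903.226ms @ 9/2 + 967.742ms (3/2)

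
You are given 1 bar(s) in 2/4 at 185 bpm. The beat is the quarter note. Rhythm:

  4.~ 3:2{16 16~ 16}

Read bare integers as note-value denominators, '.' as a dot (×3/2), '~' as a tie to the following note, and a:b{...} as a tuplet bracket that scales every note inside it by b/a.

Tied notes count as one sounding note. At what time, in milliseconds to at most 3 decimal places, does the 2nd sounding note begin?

note 2 onset = 5/3b = 540.541ms

1. 0.0ms @ 0 + 540.541ms (5/3)
2. 540.541ms @ 5/3 + 108.108ms (1/3)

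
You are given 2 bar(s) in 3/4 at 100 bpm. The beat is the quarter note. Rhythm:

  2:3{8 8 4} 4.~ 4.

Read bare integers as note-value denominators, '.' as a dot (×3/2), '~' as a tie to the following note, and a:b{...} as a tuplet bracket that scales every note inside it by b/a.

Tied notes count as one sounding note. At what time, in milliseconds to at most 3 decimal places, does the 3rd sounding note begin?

note 3 onset = 3/2b = 900.0ms

1. 0.0ms @ 0 + 450.0ms (3/4)
2. 450.0ms @ 3/4 + 450.0ms (3/4)
3. 900.0ms @ 3/2 + 900.0ms (3/2)
4. 1800.0ms @ 3 + 1800.0ms (3)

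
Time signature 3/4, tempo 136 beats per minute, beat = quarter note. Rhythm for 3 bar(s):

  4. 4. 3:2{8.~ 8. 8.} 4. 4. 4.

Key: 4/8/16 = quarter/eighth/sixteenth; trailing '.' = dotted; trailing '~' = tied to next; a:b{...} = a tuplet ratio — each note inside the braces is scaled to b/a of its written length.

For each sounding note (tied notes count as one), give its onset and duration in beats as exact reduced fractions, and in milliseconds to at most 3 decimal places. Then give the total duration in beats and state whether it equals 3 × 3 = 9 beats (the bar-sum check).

1) 0.0ms=0b +661.765ms=3/2b
2) 661.765ms=3/2b +661.765ms=3/2b
3) 1323.529ms=3b +441.176ms=1b
4) 1764.706ms=4b +220.588ms=1/2b
5) 1985.294ms=9/2b +661.765ms=3/2b
6) 2647.059ms=6b +661.765ms=3/2b
7) 3308.824ms=15/2b +661.765ms=3/2b
Σ=9b of 9 (136bpm 3/4) — PASS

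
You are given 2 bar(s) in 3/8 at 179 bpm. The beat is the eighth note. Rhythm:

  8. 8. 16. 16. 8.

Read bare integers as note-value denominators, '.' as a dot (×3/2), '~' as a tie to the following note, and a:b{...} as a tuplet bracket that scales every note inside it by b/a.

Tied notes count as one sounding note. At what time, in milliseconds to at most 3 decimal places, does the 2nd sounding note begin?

note 2 onset = 3/2b = 502.793ms

1. 0.0ms @ 0 + 502.793ms (3/2)
2. 502.793ms @ 3/2 + 502.793ms (3/2)
3. 1005.587ms @ 3 + 251.397ms (3/4)
4. 1256.983ms @ 15/4 + 251.397ms (3/4)
5. 1508.38ms @ 9/2 + 502.793ms (3/2)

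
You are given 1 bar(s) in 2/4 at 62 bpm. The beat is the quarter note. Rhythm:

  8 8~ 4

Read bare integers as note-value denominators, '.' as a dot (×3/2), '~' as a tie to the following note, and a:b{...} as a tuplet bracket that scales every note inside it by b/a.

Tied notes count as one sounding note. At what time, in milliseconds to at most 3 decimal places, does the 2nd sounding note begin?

note 2 onset = 1/2b = 483.871ms

1. 0.0ms @ 0 + 483.871ms (1/2)
2. 483.871ms @ 1/2 + 1451.613ms (3/2)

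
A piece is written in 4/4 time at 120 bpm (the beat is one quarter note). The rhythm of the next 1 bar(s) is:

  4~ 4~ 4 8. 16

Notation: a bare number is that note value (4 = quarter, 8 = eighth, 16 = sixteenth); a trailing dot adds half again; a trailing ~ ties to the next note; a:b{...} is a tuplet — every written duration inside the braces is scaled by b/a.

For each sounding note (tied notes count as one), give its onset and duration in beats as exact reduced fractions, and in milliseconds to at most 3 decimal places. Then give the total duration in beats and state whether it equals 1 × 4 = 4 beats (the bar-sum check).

1) 0.0ms=0b +1500.0ms=3b
2) 1500.0ms=3b +375.0ms=3/4b
3) 1875.0ms=15/4b +125.0ms=1/4b
Σ=4b of 4 (120bpm 4/4) — PASS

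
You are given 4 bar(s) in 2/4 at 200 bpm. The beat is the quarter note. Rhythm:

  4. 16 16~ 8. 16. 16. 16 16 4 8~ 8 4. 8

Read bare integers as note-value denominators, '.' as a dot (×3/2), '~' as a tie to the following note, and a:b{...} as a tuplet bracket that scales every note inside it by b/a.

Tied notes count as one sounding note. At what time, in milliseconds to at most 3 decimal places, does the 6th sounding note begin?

1. 0.0ms @ 0 + 450.0ms (3/2)
2. 450.0ms @ 3/2 + 75.0ms (1/4)
3. 525.0ms @ 7/4 + 300.0ms (1)
4. 825.0ms @ 11/4 + 112.5ms (3/8)
5. 937.5ms @ 25/8 + 112.5ms (3/8)
6. 1050.0ms @ 7/2 + 75.0ms (1/4)
7. 1125.0ms @ 15/4 + 75.0ms (1/4)
8. 1200.0ms @ 4 + 300.0ms (1)
9. 1500.0ms @ 5 + 300.0ms (1)
10. 1800.0ms @ 6 + 450.0ms (3/2)
11. 2250.0ms @ 15/2 + 150.0ms (1/2)

note 6 onset = 7/2b = 1050.0ms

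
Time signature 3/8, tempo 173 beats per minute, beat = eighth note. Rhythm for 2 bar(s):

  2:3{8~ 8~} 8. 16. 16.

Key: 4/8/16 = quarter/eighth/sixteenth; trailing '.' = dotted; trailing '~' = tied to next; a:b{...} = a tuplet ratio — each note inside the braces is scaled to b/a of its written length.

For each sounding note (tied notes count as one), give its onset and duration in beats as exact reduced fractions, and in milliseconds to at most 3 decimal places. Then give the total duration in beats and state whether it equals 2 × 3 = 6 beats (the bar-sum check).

1) 0.0ms=0b +1560.694ms=9/2b
2) 1560.694ms=9/2b +260.116ms=3/4b
3) 1820.809ms=21/4b +260.116ms=3/4b
Σ=6b of 6 (173bpm 3/8) — PASS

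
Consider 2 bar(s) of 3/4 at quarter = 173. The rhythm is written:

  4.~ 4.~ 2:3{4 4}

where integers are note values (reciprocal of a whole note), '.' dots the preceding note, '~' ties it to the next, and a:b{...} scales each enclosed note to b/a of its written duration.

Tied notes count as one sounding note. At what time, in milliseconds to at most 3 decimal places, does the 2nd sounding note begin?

note 2 onset = 9/2b = 1560.694ms

1. 0.0ms @ 0 + 1560.694ms (9/2)
2. 1560.694ms @ 9/2 + 520.231ms (3/2)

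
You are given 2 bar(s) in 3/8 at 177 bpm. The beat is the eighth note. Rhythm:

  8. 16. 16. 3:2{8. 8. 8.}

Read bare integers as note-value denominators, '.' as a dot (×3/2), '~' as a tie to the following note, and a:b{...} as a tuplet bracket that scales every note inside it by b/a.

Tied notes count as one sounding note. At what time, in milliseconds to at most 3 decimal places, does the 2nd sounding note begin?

note 2 onset = 3/2b = 508.475ms

1. 0.0ms @ 0 + 508.475ms (3/2)
2. 508.475ms @ 3/2 + 254.237ms (3/4)
3. 762.712ms @ 9/4 + 254.237ms (3/4)
4. 1016.949ms @ 3 + 338.983ms (1)
5. 1355.932ms @ 4 + 338.983ms (1)
6. 1694.915ms @ 5 + 338.983ms (1)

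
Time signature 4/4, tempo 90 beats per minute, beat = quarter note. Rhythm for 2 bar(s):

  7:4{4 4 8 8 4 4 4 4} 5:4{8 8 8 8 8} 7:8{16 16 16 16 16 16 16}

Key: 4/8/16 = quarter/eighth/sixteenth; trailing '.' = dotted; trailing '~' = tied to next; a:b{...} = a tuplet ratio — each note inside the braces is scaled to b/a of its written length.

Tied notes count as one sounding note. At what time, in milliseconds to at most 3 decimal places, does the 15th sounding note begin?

1. 0.0ms @ 0 + 380.952ms (4/7)
2. 380.952ms @ 4/7 + 380.952ms (4/7)
3. 761.905ms @ 8/7 + 190.476ms (2/7)
4. 952.381ms @ 10/7 + 190.476ms (2/7)
5. 1142.857ms @ 12/7 + 380.952ms (4/7)
6. 1523.81ms @ 16/7 + 380.952ms (4/7)
7. 1904.762ms @ 20/7 + 380.952ms (4/7)
8. 2285.714ms @ 24/7 + 380.952ms (4/7)
9. 2666.667ms @ 4 + 266.667ms (2/5)
10. 2933.333ms @ 22/5 + 266.667ms (2/5)
11. 3200.0ms @ 24/5 + 266.667ms (2/5)
12. 3466.667ms @ 26/5 + 266.667ms (2/5)
13. 3733.333ms @ 28/5 + 266.667ms (2/5)
14. 4000.0ms @ 6 + 190.476ms (2/7)
15. 4190.476ms @ 44/7 + 190.476ms (2/7)
16. 4380.952ms @ 46/7 + 190.476ms (2/7)
17. 4571.429ms @ 48/7 + 190.476ms (2/7)
18. 4761.905ms @ 50/7 + 190.476ms (2/7)
19. 4952.381ms @ 52/7 + 190.476ms (2/7)
20. 5142.857ms @ 54/7 + 190.476ms (2/7)

note 15 onset = 44/7b = 4190.476ms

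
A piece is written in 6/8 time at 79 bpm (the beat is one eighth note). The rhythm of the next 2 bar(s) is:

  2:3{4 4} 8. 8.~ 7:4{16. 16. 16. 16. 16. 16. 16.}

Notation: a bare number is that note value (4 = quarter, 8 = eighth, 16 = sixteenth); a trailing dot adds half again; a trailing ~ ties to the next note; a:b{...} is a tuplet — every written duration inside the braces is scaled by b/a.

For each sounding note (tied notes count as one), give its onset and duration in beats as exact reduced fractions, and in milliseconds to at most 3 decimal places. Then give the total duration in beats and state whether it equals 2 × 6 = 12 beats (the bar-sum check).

1) 0.0ms=0b +2278.481ms=3b
2) 2278.481ms=3b +2278.481ms=3b
3) 4556.962ms=6b +1139.241ms=3/2b
4) 5696.203ms=15/2b +1464.738ms=27/14b
5) 7160.94ms=66/7b +325.497ms=3/7b
6) 7486.438ms=69/7b +325.497ms=3/7b
7) 7811.935ms=72/7b +325.497ms=3/7b
8) 8137.432ms=75/7b +325.497ms=3/7b
9) 8462.929ms=78/7b +325.497ms=3/7b
10) 8788.427ms=81/7b +325.497ms=3/7b
Σ=12b of 12 (79bpm 6/8) — PASS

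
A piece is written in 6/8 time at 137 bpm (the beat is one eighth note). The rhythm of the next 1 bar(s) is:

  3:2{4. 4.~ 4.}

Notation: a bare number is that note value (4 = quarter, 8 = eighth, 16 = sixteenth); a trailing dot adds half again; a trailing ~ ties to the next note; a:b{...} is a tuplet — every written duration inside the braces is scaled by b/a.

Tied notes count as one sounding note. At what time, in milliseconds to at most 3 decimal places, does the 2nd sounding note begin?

note 2 onset = 2b = 875.912ms

1. 0.0ms @ 0 + 875.912ms (2)
2. 875.912ms @ 2 + 1751.825ms (4)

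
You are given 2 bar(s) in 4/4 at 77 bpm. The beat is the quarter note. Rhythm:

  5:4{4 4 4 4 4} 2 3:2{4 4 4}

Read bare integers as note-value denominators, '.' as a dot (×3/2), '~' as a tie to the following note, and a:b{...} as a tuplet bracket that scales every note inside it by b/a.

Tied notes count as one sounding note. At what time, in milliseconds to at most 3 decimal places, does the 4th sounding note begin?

note 4 onset = 12/5b = 1870.13ms

1. 0.0ms @ 0 + 623.377ms (4/5)
2. 623.377ms @ 4/5 + 623.377ms (4/5)
3. 1246.753ms @ 8/5 + 623.377ms (4/5)
4. 1870.13ms @ 12/5 + 623.377ms (4/5)
5. 2493.506ms @ 16/5 + 623.377ms (4/5)
6. 3116.883ms @ 4 + 1558.442ms (2)
7. 4675.325ms @ 6 + 519.481ms (2/3)
8. 5194.805ms @ 20/3 + 519.481ms (2/3)
9. 5714.286ms @ 22/3 + 519.481ms (2/3)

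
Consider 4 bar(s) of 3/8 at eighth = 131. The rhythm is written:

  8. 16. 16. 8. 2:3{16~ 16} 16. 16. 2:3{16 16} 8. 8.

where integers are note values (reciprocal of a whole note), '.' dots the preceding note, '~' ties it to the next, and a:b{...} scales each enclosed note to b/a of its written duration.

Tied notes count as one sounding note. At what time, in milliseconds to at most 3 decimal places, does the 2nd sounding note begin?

1. 0.0ms @ 0 + 687.023ms (3/2)
2. 687.023ms @ 3/2 + 343.511ms (3/4)
3. 1030.534ms @ 9/4 + 343.511ms (3/4)
4. 1374.046ms @ 3 + 687.023ms (3/2)
5. 2061.069ms @ 9/2 + 687.023ms (3/2)
6. 2748.092ms @ 6 + 343.511ms (3/4)
7. 3091.603ms @ 27/4 + 343.511ms (3/4)
8. 3435.115ms @ 15/2 + 343.511ms (3/4)
9. 3778.626ms @ 33/4 + 343.511ms (3/4)
10. 4122.137ms @ 9 + 687.023ms (3/2)
11. 4809.16ms @ 21/2 + 687.023ms (3/2)

note 2 onset = 3/2b = 687.023ms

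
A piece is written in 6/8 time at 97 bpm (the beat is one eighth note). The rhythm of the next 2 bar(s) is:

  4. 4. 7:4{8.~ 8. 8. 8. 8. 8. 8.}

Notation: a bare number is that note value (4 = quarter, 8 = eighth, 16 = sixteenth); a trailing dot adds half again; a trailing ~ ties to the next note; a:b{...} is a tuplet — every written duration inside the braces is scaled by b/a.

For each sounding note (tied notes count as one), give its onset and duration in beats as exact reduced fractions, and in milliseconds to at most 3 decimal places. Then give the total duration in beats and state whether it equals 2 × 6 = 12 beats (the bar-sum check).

1) 0.0ms=0b +1855.67ms=3b
2) 1855.67ms=3b +1855.67ms=3b
3) 3711.34ms=6b +1060.383ms=12/7b
4) 4771.723ms=54/7b +530.191ms=6/7b
5) 5301.915ms=60/7b +530.191ms=6/7b
6) 5832.106ms=66/7b +530.191ms=6/7b
7) 6362.297ms=72/7b +530.191ms=6/7b
8) 6892.489ms=78/7b +530.191ms=6/7b
Σ=12b of 12 (97bpm 6/8) — PASS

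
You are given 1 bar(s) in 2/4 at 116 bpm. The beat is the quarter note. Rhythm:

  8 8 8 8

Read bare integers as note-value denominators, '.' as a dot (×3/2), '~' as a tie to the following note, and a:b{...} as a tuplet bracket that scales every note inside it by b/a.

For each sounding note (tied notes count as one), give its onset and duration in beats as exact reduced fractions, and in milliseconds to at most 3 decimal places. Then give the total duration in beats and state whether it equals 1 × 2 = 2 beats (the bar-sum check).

1) 0.0ms=0b +258.621ms=1/2b
2) 258.621ms=1/2b +258.621ms=1/2b
3) 517.241ms=1b +258.621ms=1/2b
4) 775.862ms=3/2b +258.621ms=1/2b
Σ=2b of 2 (116bpm 2/4) — PASS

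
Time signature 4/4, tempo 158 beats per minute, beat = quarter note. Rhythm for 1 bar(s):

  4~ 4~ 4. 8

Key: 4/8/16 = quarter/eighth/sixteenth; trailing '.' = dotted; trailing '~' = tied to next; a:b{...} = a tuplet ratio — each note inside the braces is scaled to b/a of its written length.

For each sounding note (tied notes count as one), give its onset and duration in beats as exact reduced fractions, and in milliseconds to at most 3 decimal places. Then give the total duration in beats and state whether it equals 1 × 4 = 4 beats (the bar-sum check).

1) 0.0ms=0b +1329.114ms=7/2b
2) 1329.114ms=7/2b +189.873ms=1/2b
Σ=4b of 4 (158bpm 4/4) — PASS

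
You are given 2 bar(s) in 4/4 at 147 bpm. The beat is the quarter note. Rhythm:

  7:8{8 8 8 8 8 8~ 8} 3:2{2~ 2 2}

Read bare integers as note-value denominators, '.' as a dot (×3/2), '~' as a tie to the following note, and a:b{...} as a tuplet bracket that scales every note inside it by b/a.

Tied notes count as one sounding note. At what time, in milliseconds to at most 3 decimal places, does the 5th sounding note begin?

1. 0.0ms @ 0 + 233.236ms (4/7)
2. 233.236ms @ 4/7 + 233.236ms (4/7)
3. 466.472ms @ 8/7 + 233.236ms (4/7)
4. 699.708ms @ 12/7 + 233.236ms (4/7)
5. 932.945ms @ 16/7 + 233.236ms (4/7)
6. 1166.181ms @ 20/7 + 466.472ms (8/7)
7. 1632.653ms @ 4 + 1088.435ms (8/3)
8. 2721.088ms @ 20/3 + 544.218ms (4/3)

note 5 onset = 16/7b = 932.945ms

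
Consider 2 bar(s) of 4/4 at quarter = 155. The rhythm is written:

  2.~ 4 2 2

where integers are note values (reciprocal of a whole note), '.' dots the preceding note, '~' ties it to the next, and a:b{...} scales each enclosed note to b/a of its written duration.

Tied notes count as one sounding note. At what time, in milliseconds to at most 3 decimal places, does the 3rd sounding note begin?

1. 0.0ms @ 0 + 1548.387ms (4)
2. 1548.387ms @ 4 + 774.194ms (2)
3. 2322.581ms @ 6 + 774.194ms (2)

note 3 onset = 6b = 2322.581ms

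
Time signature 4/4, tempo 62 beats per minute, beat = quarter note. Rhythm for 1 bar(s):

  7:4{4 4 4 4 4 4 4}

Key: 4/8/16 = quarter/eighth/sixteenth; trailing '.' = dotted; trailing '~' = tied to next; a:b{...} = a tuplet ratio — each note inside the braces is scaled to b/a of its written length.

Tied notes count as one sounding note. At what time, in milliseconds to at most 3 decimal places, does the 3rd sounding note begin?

note 3 onset = 8/7b = 1105.991ms

1. 0.0ms @ 0 + 552.995ms (4/7)
2. 552.995ms @ 4/7 + 552.995ms (4/7)
3. 1105.991ms @ 8/7 + 552.995ms (4/7)
4. 1658.986ms @ 12/7 + 552.995ms (4/7)
5. 2211.982ms @ 16/7 + 552.995ms (4/7)
6. 2764.977ms @ 20/7 + 552.995ms (4/7)
7. 3317.972ms @ 24/7 + 552.995ms (4/7)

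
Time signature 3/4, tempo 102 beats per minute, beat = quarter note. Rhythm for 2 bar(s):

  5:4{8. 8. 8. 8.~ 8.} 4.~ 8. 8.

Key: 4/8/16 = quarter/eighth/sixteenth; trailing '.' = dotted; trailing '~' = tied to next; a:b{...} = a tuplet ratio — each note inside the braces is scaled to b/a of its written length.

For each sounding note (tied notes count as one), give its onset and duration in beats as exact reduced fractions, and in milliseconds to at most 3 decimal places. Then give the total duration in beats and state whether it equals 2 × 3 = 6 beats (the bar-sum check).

1) 0.0ms=0b +352.941ms=3/5b
2) 352.941ms=3/5b +352.941ms=3/5b
3) 705.882ms=6/5b +352.941ms=3/5b
4) 1058.824ms=9/5b +705.882ms=6/5b
5) 1764.706ms=3b +1323.529ms=9/4b
6) 3088.235ms=21/4b +441.176ms=3/4b
Σ=6b of 6 (102bpm 3/4) — PASS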